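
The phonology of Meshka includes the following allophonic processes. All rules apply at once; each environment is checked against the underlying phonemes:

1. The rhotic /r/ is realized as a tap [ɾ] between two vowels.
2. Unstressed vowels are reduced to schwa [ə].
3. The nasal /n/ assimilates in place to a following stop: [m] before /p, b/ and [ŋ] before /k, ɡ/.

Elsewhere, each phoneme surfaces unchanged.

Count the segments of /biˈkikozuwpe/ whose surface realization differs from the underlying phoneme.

4

Segments that undergo a rule: /i/ → [ə] (rule 2); /o/ → [ə] (rule 2); /u/ → [ə] (rule 2); /e/ → [ə] (rule 2).
All other segments surface unchanged.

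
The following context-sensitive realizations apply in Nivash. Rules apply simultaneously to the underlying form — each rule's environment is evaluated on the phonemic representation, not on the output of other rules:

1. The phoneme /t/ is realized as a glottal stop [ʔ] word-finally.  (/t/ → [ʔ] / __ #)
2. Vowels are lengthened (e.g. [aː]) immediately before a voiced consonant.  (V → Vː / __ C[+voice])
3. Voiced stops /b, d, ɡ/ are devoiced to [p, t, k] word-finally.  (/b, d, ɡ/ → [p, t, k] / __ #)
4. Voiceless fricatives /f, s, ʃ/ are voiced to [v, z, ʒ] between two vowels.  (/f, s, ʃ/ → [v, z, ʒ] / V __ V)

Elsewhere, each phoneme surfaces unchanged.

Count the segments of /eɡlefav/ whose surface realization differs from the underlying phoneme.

Segments that undergo a rule: /e/ → [eː] (rule 2); /f/ → [v] (rule 4); /a/ → [aː] (rule 2).
All other segments surface unchanged.

3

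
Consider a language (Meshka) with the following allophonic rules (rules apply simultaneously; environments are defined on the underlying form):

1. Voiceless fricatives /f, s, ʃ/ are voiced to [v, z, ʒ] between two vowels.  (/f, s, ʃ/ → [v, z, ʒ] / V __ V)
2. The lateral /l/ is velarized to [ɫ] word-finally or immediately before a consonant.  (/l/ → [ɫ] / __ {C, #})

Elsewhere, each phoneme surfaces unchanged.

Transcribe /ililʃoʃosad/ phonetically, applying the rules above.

[iliɫʃoʒozad]

/i/ (word-initial): no rule targets it → [i].
/l/ — between /i/ and /i/; rule 2 does not apply here → [l].
/i/ stays [i].
/l/ (between /i/ and /ʃ/) occurs word-finally or immediately before a consonant → [ɫ] by rule 2.
/ʃ/ — between /l/ and /o/; rule 1 does not apply here → [ʃ].
/o/ stays [o].
/ʃ/ (between /o/ and /o/) occurs between two vowels → [ʒ] by rule 1.
/o/ stays [o].
Rule 1 applies to /s/ (between /o/ and /a/: between two vowels) → [z].
/a/ (between /s/ and /d/): no rule targets it → [a].
/d/ (word-final): no rule targets it → [d].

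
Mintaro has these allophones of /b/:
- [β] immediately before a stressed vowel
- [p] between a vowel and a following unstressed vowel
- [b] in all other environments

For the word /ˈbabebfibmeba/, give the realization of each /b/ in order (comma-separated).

Occurrence 1 (position 1): immediately before a stressed vowel → [β].
Occurrence 2 (position 3): between a vowel and a following unstressed vowel → [p].
Occurrence 3 (position 5): no conditioning environment matches → elsewhere allophone [b].
Occurrence 4 (position 8): no conditioning environment matches → elsewhere allophone [b].
Occurrence 5 (position 11): between a vowel and a following unstressed vowel → [p].

[β], [p], [b], [b], [p]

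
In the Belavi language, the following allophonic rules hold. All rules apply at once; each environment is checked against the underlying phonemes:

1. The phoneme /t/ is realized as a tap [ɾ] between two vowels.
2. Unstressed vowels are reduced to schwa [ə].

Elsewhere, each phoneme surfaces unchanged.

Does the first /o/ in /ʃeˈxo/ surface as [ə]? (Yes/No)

/o/ (word-final) is in the target of rule 2 but the environment (in an unstressed syllable) is not met → [o].
The actual realization is [o], not [ə].

No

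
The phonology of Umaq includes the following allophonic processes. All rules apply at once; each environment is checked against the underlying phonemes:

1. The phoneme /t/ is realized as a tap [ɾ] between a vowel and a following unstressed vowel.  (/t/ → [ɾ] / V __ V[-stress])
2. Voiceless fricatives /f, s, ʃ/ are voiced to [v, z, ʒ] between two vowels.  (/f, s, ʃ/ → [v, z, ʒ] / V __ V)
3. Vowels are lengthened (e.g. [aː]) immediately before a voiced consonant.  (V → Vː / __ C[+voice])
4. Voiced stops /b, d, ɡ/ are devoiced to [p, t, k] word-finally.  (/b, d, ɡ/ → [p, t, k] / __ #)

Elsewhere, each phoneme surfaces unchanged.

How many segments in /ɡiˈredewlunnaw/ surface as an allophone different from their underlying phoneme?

Segments that undergo a rule: /i/ → [iː] (rule 3); /e/ → [eː] (rule 3); /e/ → [eː] (rule 3); /u/ → [uː] (rule 3); /a/ → [aː] (rule 3).
All other segments surface unchanged.

5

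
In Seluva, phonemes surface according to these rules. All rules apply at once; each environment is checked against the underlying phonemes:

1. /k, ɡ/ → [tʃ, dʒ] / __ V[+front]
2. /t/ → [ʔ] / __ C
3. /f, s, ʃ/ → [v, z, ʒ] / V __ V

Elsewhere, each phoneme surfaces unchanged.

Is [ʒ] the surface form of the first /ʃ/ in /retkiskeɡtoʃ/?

/ʃ/ (word-final) fails the environment for rule 3, so it stays [ʃ].
The actual realization is [ʃ], not [ʒ].

No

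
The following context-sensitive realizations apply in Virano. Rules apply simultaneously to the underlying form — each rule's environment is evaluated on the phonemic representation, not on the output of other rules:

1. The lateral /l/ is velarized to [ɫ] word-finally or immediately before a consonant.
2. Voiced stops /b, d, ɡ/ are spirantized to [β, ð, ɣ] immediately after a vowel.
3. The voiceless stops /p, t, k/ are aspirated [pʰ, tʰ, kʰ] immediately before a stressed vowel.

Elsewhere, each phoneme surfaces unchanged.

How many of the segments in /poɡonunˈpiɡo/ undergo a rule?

Segments that undergo a rule: /ɡ/ → [ɣ] (rule 2); /p/ → [pʰ] (rule 3); /ɡ/ → [ɣ] (rule 2).
All other segments surface unchanged.

3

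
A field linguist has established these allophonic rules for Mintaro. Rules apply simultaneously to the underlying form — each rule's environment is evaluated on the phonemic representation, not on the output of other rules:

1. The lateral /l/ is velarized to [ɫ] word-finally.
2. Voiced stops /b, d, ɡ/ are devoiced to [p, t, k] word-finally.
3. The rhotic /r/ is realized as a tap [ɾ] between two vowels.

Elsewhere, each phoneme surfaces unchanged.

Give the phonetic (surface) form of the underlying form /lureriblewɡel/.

[luɾeɾiblewɡeɫ]

/l/ — word-initial; rule 1 does not apply here → [l].
/u/ — not in any rule's target class → [u].
/r/ (between /u/ and /e/) occurs between two vowels → [ɾ] by rule 3.
/e/ (between /r/ and /r/): no rule targets it → [e].
/r/ (between /e/ and /i/) occurs between two vowels → [ɾ] by rule 3.
/i/ (between /r/ and /b/) is unaffected → [i].
/b/ (between /i/ and /l/): rule 2 targets it, but not word-finally → unchanged [b].
/l/ (between /b/ and /e/) is in the target of rule 1 but the environment (word-finally) is not met → [l].
/e/ (between /l/ and /w/) is unaffected → [e].
/w/ (between /e/ and /ɡ/): no rule targets it → [w].
/ɡ/ (between /w/ and /e/): rule 2 targets it, but not word-finally → unchanged [ɡ].
/e/ (between /ɡ/ and /l/) is unaffected → [e].
/l/ — word-final, word-finally — surfaces as [ɫ] (rule 1).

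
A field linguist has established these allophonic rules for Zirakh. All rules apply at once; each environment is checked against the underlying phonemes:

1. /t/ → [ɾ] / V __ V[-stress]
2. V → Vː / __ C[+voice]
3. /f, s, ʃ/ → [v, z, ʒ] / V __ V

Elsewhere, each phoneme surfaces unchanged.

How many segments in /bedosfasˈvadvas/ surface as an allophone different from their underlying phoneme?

Segments that undergo a rule: /e/ → [eː] (rule 2); /a/ → [aː] (rule 2).
All other segments surface unchanged.

2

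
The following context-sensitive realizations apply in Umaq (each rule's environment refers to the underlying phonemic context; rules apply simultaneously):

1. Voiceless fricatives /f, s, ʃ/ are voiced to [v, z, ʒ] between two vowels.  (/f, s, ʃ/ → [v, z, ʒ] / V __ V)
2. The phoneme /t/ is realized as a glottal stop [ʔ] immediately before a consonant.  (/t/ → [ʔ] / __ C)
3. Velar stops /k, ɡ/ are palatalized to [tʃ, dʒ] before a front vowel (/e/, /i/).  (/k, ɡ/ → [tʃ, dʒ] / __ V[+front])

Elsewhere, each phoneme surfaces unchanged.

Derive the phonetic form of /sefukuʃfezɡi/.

[sevukuʃfezdʒi]

/s/ — word-initial; rule 1 does not apply here → [s].
/f/ (between /e/ and /u/) occurs between two vowels → [v] by rule 1.
/k/ (between /u/ and /u/): rule 3 targets it, but not before a front vowel → unchanged [k].
/ʃ/ (between /u/ and /f/) is in the target of rule 1 but the environment (between two vowels) is not met → [ʃ].
/f/ (between /ʃ/ and /e/) fails the environment for rule 1, so it stays [f].
/ɡ/ meets the environment for rule 3 (before a front vowel) → [dʒ].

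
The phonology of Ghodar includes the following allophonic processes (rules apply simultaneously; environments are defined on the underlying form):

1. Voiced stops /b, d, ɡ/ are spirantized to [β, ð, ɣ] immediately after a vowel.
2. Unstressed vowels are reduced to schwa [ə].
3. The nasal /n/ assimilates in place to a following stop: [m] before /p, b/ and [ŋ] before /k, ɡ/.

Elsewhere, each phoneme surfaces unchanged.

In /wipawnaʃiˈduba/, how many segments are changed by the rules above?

7

Segments that undergo a rule: /i/ → [ə] (rule 2); /a/ → [ə] (rule 2); /a/ → [ə] (rule 2); /i/ → [ə] (rule 2); /d/ → [ð] (rule 1); /b/ → [β] (rule 1); /a/ → [ə] (rule 2).
All other segments surface unchanged.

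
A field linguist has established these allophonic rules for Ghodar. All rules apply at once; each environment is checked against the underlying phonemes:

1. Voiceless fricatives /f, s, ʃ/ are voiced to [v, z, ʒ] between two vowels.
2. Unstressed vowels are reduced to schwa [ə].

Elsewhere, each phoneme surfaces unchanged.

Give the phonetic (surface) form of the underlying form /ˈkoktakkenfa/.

[ˈkoktəkkənfə]

/o/ (between /k/ and /k/) is in the target of rule 2 but the environment (in an unstressed syllable) is not met → [o].
/a/ — between /t/ and /k/, in an unstressed syllable — surfaces as [ə] (rule 2).
Rule 2 applies to /e/ (between /k/ and /n/: in an unstressed syllable) → [ə].
/f/ (between /n/ and /a/) fails the environment for rule 1, so it stays [f].
/a/ meets the environment for rule 2 (in an unstressed syllable) → [ə].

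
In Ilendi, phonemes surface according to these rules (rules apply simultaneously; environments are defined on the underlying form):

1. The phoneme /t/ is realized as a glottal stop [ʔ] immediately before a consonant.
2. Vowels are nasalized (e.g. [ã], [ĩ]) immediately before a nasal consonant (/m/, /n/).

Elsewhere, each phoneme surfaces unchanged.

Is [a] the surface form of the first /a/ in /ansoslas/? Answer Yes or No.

No

/a/ — word-initial, before a nasal consonant — surfaces as [ã] (rule 2).
The actual realization is [ã], not [a].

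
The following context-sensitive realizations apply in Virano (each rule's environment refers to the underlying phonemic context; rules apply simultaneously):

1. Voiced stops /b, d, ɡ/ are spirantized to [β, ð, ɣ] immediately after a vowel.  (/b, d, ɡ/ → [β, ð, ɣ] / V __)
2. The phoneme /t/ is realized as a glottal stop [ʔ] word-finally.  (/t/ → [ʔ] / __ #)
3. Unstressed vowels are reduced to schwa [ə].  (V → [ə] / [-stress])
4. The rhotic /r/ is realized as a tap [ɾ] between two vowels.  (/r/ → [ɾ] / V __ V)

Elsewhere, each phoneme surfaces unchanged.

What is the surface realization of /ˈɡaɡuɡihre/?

/ɡ/ — word-initial; rule 1 does not apply here → [ɡ].
/a/ (between /ɡ/ and /ɡ/) is in the target of rule 3 but the environment (in an unstressed syllable) is not met → [a].
/ɡ/ meets the environment for rule 1 (immediately after a vowel) → [ɣ].
Rule 3 applies to /u/ (between /ɡ/ and /ɡ/: in an unstressed syllable) → [ə].
/ɡ/ meets the environment for rule 1 (immediately after a vowel) → [ɣ].
/i/ meets the environment for rule 3 (in an unstressed syllable) → [ə].
/r/ (between /h/ and /e/) fails the environment for rule 4, so it stays [r].
/e/ (word-final) occurs in an unstressed syllable → [ə] by rule 3.

[ˈɡaɣəɣəhrə]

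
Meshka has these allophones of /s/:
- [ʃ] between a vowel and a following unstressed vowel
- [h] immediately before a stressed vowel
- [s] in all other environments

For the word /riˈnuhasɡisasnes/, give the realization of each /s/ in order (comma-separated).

[s], [ʃ], [s], [s]

Occurrence 1 (position 7): no conditioning environment matches → elsewhere allophone [s].
Occurrence 2 (position 10): between a vowel and a following unstressed vowel → [ʃ].
Occurrence 3 (position 12): no conditioning environment matches → elsewhere allophone [s].
Occurrence 4 (position 15): no conditioning environment matches → elsewhere allophone [s].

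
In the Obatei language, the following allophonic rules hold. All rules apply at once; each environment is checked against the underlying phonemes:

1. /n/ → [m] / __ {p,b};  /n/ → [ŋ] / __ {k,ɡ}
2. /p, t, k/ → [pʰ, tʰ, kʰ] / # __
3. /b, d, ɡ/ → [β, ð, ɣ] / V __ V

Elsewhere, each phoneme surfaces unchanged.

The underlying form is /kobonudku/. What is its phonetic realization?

[kʰoβonudku]

Rule 2 applies to /k/ (word-initial: word-initially) → [kʰ].
/b/ — between /o/ and /o/, between two vowels — surfaces as [β] (rule 3).
/n/ — between /o/ and /u/; rule 1 does not apply here → [n].
/d/ (between /u/ and /k/) fails the environment for rule 3, so it stays [d].
/k/ — between /d/ and /u/; rule 2 does not apply here → [k].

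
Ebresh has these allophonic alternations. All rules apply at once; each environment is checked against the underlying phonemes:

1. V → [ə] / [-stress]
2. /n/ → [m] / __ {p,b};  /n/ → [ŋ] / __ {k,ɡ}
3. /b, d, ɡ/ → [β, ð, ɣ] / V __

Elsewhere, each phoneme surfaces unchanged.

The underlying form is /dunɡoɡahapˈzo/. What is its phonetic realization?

/d/ (word-initial) is in the target of rule 3 but the environment (immediately after a vowel) is not met → [d].
/u/ (between /d/ and /n/): in an unstressed syllable, so rule 1 applies → [ə].
/n/ (between /u/ and /ɡ/): before a labial or velar stop, so rule 2 applies → [ŋ].
/ɡ/ (between /n/ and /o/) fails the environment for rule 3, so it stays [ɡ].
/o/ — between /ɡ/ and /ɡ/, in an unstressed syllable — surfaces as [ə] (rule 1).
/ɡ/ meets the environment for rule 3 (immediately after a vowel) → [ɣ].
/a/ — between /ɡ/ and /h/, in an unstressed syllable — surfaces as [ə] (rule 1).
/h/ — not in any rule's target class → [h].
Rule 1 applies to /a/ (between /h/ and /p/: in an unstressed syllable) → [ə].
/p/ (between /a/ and /z/): no rule targets it → [p].
/z/ stays [z].
/o/ — word-final; rule 1 does not apply here → [o].

[dəŋɡəɣəhəpˈzo]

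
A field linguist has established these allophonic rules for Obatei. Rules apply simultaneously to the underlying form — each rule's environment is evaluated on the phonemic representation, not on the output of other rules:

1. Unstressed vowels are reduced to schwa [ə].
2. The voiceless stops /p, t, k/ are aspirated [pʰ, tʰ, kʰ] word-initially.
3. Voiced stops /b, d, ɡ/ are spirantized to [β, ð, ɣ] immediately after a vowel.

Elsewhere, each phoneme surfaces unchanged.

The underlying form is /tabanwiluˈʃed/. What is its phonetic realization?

/t/ (word-initial): word-initially, so rule 2 applies → [tʰ].
Rule 1 applies to /a/ (between /t/ and /b/: in an unstressed syllable) → [ə].
/b/ (between /a/ and /a/) occurs immediately after a vowel → [β] by rule 3.
/a/ (between /b/ and /n/): in an unstressed syllable, so rule 1 applies → [ə].
/n/ (between /a/ and /w/): no rule targets it → [n].
/w/ stays [w].
Rule 1 applies to /i/ (between /w/ and /l/: in an unstressed syllable) → [ə].
/l/ (between /i/ and /u/) is unaffected → [l].
/u/ — between /l/ and /ʃ/, in an unstressed syllable — surfaces as [ə] (rule 1).
/ʃ/ (between /u/ and /e/) is unaffected → [ʃ].
/e/ (between /ʃ/ and /d/) fails the environment for rule 1, so it stays [e].
/d/ (word-final): immediately after a vowel, so rule 3 applies → [ð].

[tʰəβənwələˈʃeð]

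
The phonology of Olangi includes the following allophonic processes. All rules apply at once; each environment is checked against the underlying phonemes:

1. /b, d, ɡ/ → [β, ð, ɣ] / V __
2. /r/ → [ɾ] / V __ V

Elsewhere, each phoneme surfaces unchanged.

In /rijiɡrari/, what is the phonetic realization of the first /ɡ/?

/ɡ/ meets the environment for rule 1 (immediately after a vowel) → [ɣ].

[ɣ]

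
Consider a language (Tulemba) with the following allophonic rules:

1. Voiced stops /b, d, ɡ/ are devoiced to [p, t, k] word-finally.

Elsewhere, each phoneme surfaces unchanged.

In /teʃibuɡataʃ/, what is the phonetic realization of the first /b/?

/b/ (between /i/ and /u/) is in the target of rule 1 but the environment (word-finally) is not met → [b].

[b]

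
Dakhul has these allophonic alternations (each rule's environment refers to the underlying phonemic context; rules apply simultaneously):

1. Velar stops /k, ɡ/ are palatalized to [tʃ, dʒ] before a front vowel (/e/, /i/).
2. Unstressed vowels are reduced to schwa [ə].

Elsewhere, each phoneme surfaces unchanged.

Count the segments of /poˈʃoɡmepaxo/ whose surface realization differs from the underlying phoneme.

Segments that undergo a rule: /o/ → [ə] (rule 2); /e/ → [ə] (rule 2); /a/ → [ə] (rule 2); /o/ → [ə] (rule 2).
All other segments surface unchanged.

4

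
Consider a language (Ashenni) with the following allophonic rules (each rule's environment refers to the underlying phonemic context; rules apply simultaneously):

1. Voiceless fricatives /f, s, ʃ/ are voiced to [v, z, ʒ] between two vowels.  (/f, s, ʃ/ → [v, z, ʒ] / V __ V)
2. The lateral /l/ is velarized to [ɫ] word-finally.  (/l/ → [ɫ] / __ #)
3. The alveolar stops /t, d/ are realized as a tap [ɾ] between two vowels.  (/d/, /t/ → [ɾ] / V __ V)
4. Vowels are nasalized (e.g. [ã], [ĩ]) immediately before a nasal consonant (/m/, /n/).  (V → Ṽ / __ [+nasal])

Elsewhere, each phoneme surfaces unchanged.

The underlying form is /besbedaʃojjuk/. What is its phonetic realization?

[besbeɾaʒojjuk]

/b/ — not in any rule's target class → [b].
/e/ (between /b/ and /s/) is in the target of rule 4 but the environment (before a nasal consonant) is not met → [e].
/s/ (between /e/ and /b/) fails the environment for rule 1, so it stays [s].
/b/ (between /s/ and /e/): no rule targets it → [b].
/e/ (between /b/ and /d/) fails the environment for rule 4, so it stays [e].
/d/ — between /e/ and /a/, between two vowels — surfaces as [ɾ] (rule 3).
/a/ (between /d/ and /ʃ/) fails the environment for rule 4, so it stays [a].
/ʃ/ — between /a/ and /o/, between two vowels — surfaces as [ʒ] (rule 1).
/o/ (between /ʃ/ and /j/): rule 4 targets it, but not before a nasal consonant → unchanged [o].
/j/ (between /o/ and /j/): no rule targets it → [j].
/j/ (between /j/ and /u/) is unaffected → [j].
/u/ (between /j/ and /k/) fails the environment for rule 4, so it stays [u].
/k/ (word-final) is unaffected → [k].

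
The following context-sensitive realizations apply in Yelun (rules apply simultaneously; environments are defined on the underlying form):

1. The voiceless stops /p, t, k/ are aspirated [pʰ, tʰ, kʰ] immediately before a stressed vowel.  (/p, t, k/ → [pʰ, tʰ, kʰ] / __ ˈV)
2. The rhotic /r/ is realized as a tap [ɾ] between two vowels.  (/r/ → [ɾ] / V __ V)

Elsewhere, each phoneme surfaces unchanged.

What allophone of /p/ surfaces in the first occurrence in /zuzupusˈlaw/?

[p]

/p/ (between /u/ and /u/): rule 1 targets it, but not immediately before a stressed vowel → unchanged [p].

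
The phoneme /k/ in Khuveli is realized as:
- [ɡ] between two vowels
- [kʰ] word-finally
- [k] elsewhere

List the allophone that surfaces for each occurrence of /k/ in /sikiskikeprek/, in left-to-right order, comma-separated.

Occurrence 1 (position 3): between two vowels → [ɡ].
Occurrence 2 (position 6): no conditioning environment matches → elsewhere allophone [k].
Occurrence 3 (position 8): between two vowels → [ɡ].
Occurrence 4 (position 13): word-finally → [kʰ].

[ɡ], [k], [ɡ], [kʰ]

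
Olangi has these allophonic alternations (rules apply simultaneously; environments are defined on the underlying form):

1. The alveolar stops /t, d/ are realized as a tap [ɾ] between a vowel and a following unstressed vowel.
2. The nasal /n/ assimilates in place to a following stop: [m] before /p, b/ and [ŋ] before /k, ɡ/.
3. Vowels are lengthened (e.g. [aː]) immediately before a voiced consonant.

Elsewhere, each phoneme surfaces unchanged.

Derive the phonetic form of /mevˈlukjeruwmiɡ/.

[meːvˈlukjeːruːwmiːɡ]

/m/ stays [m].
/e/ (between /m/ and /v/) occurs before a voiced consonant → [eː] by rule 3.
/v/ (between /e/ and /l/) is unaffected → [v].
/l/ — not in any rule's target class → [l].
/u/ (between /l/ and /k/) fails the environment for rule 3, so it stays [u].
/k/ (between /u/ and /j/) is unaffected → [k].
/j/ (between /k/ and /e/) is unaffected → [j].
Rule 3 applies to /e/ (between /j/ and /r/: before a voiced consonant) → [eː].
/r/ (between /e/ and /u/) is unaffected → [r].
/u/ (between /r/ and /w/): before a voiced consonant, so rule 3 applies → [uː].
/w/ (between /u/ and /m/) is unaffected → [w].
/m/ — not in any rule's target class → [m].
/i/ — between /m/ and /ɡ/, before a voiced consonant — surfaces as [iː] (rule 3).
/ɡ/ (word-final): no rule targets it → [ɡ].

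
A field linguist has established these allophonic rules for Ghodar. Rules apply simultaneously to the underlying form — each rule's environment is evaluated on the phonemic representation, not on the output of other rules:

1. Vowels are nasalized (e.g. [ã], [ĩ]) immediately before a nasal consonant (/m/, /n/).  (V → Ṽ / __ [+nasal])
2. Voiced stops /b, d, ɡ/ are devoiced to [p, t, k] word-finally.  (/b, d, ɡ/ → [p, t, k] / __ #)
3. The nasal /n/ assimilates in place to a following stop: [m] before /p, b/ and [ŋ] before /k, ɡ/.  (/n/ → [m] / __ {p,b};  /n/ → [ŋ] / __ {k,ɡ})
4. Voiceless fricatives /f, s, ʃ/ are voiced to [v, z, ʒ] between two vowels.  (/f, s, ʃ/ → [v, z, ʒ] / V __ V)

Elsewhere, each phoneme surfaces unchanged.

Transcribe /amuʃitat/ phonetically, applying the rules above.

/a/ (word-initial) occurs before a nasal consonant → [ã] by rule 1.
/m/ (between /a/ and /u/) is unaffected → [m].
/u/ (between /m/ and /ʃ/) fails the environment for rule 1, so it stays [u].
/ʃ/ — between /u/ and /i/, between two vowels — surfaces as [ʒ] (rule 4).
/i/ — between /ʃ/ and /t/; rule 1 does not apply here → [i].
/t/ — not in any rule's target class → [t].
/a/ — between /t/ and /t/; rule 1 does not apply here → [a].
/t/ — not in any rule's target class → [t].

[ãmuʒitat]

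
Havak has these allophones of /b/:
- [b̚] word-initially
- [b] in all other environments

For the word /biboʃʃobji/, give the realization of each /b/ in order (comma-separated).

[b̚], [b], [b]

Occurrence 1 (position 1): word-initially → [b̚].
Occurrence 2 (position 3): no conditioning environment matches → elsewhere allophone [b].
Occurrence 3 (position 8): no conditioning environment matches → elsewhere allophone [b].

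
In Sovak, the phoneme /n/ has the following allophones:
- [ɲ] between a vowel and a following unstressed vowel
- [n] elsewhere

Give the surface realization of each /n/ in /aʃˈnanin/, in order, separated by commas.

[n], [ɲ], [n]

Occurrence 1 (position 3): no conditioning environment matches → elsewhere allophone [n].
Occurrence 2 (position 5): between a vowel and a following unstressed vowel → [ɲ].
Occurrence 3 (position 7): no conditioning environment matches → elsewhere allophone [n].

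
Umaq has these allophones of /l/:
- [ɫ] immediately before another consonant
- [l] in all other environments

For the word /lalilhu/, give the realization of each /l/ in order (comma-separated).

[l], [l], [ɫ]

Occurrence 1 (position 1): no conditioning environment matches → elsewhere allophone [l].
Occurrence 2 (position 3): no conditioning environment matches → elsewhere allophone [l].
Occurrence 3 (position 5): immediately before another consonant → [ɫ].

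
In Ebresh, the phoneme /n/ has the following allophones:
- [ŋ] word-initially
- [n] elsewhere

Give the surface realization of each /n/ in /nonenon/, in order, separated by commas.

Occurrence 1 (position 1): word-initially → [ŋ].
Occurrence 2 (position 3): no conditioning environment matches → elsewhere allophone [n].
Occurrence 3 (position 5): no conditioning environment matches → elsewhere allophone [n].
Occurrence 4 (position 7): no conditioning environment matches → elsewhere allophone [n].

[ŋ], [n], [n], [n]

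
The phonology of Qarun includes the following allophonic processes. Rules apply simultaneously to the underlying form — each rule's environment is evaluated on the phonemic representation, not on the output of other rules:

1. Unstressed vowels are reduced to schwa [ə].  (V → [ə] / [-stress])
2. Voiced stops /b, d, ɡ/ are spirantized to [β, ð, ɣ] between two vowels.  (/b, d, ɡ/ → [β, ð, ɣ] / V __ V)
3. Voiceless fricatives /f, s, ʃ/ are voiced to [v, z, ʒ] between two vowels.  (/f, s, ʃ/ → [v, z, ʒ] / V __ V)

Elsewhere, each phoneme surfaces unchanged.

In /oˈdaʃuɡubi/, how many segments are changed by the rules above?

8

Segments that undergo a rule: /o/ → [ə] (rule 1); /d/ → [ð] (rule 2); /ʃ/ → [ʒ] (rule 3); /u/ → [ə] (rule 1); /ɡ/ → [ɣ] (rule 2); /u/ → [ə] (rule 1); /b/ → [β] (rule 2); /i/ → [ə] (rule 1).
All other segments surface unchanged.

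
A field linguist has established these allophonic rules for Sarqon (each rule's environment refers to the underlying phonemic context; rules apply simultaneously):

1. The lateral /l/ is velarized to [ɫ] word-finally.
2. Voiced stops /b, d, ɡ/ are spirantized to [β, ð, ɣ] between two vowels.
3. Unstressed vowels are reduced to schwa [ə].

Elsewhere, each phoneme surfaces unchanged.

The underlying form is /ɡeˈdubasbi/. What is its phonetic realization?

[ɡəˈðuβəsbə]

/ɡ/ (word-initial) is in the target of rule 2 but the environment (between two vowels) is not met → [ɡ].
/e/ (between /ɡ/ and /d/) occurs in an unstressed syllable → [ə] by rule 3.
/d/ (between /e/ and /u/) occurs between two vowels → [ð] by rule 2.
/u/ (between /d/ and /b/) fails the environment for rule 3, so it stays [u].
/b/ — between /u/ and /a/, between two vowels — surfaces as [β] (rule 2).
/a/ (between /b/ and /s/) occurs in an unstressed syllable → [ə] by rule 3.
/s/ (between /a/ and /b/) is unaffected → [s].
/b/ (between /s/ and /i/) is in the target of rule 2 but the environment (between two vowels) is not met → [b].
/i/ — word-final, in an unstressed syllable — surfaces as [ə] (rule 3).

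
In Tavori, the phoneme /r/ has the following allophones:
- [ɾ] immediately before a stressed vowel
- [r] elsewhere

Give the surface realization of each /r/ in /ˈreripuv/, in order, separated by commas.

Occurrence 1 (position 1): immediately before a stressed vowel → [ɾ].
Occurrence 2 (position 3): no conditioning environment matches → elsewhere allophone [r].

[ɾ], [r]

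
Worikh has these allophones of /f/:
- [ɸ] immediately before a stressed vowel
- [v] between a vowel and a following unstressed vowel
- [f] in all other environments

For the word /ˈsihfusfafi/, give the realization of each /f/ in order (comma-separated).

[f], [f], [v]

Occurrence 1 (position 4): no conditioning environment matches → elsewhere allophone [f].
Occurrence 2 (position 7): no conditioning environment matches → elsewhere allophone [f].
Occurrence 3 (position 9): between a vowel and a following unstressed vowel → [v].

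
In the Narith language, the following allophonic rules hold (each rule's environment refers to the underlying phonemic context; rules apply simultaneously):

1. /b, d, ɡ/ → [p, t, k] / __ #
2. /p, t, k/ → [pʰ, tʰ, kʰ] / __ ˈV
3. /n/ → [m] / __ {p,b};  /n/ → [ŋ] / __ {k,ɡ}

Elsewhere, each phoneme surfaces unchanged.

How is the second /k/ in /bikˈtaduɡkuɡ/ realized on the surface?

[k]

/k/ (between /ɡ/ and /u/) fails the environment for rule 2, so it stays [k].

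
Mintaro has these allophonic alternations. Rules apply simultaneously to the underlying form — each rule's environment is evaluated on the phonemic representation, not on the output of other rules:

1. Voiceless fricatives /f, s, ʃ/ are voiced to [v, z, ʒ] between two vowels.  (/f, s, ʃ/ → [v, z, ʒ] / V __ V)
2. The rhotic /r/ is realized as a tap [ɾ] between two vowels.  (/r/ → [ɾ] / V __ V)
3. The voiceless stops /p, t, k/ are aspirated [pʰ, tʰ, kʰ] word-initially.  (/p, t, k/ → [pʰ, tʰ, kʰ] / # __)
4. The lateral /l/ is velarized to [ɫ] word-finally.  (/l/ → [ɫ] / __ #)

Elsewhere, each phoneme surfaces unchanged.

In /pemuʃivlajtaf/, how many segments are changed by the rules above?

Segments that undergo a rule: /p/ → [pʰ] (rule 3); /ʃ/ → [ʒ] (rule 1).
All other segments surface unchanged.

2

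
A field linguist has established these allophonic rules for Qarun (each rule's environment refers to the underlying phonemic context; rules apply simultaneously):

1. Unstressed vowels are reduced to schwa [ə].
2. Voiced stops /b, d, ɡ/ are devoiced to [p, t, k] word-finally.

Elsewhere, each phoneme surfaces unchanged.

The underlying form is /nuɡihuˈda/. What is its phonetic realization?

/n/ (word-initial) is unaffected → [n].
/u/ (between /n/ and /ɡ/) occurs in an unstressed syllable → [ə] by rule 1.
/ɡ/ — between /u/ and /i/; rule 2 does not apply here → [ɡ].
/i/ — between /ɡ/ and /h/, in an unstressed syllable — surfaces as [ə] (rule 1).
/h/ (between /i/ and /u/): no rule targets it → [h].
/u/ — between /h/ and /d/, in an unstressed syllable — surfaces as [ə] (rule 1).
/d/ (between /u/ and /a/) fails the environment for rule 2, so it stays [d].
/a/ (word-final) fails the environment for rule 1, so it stays [a].

[nəɡəhəˈda]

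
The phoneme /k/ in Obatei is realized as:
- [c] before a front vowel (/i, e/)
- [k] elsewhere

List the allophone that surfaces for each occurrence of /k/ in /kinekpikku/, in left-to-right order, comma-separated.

[c], [k], [k], [k]

Occurrence 1 (position 1): before a front vowel → [c].
Occurrence 2 (position 5): no conditioning environment matches → elsewhere allophone [k].
Occurrence 3 (position 8): no conditioning environment matches → elsewhere allophone [k].
Occurrence 4 (position 9): no conditioning environment matches → elsewhere allophone [k].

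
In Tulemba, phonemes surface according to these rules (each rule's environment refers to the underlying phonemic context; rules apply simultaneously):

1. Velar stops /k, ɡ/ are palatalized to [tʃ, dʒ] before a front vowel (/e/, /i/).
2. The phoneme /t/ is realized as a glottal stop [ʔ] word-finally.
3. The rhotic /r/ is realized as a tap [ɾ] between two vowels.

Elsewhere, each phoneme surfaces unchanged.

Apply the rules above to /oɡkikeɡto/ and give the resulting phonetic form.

/o/ (word-initial): no rule targets it → [o].
/ɡ/ (between /o/ and /k/) fails the environment for rule 1, so it stays [ɡ].
/k/ (between /ɡ/ and /i/): before a front vowel, so rule 1 applies → [tʃ].
/i/ stays [i].
/k/ (between /i/ and /e/): before a front vowel, so rule 1 applies → [tʃ].
/e/ (between /k/ and /ɡ/) is unaffected → [e].
/ɡ/ — between /e/ and /t/; rule 1 does not apply here → [ɡ].
/t/ (between /ɡ/ and /o/): rule 2 targets it, but not word-finally → unchanged [t].
/o/ — not in any rule's target class → [o].

[oɡtʃitʃeɡto]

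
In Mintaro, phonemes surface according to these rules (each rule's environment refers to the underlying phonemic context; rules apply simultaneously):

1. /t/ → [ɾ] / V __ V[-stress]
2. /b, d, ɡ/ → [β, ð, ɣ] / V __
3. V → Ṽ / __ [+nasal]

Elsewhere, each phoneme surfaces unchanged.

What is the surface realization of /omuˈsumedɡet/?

[õmuˈsũmeðɡet]

Rule 3 applies to /o/ (word-initial: before a nasal consonant) → [õ].
/m/ (between /o/ and /u/) is unaffected → [m].
/u/ (between /m/ and /s/): rule 3 targets it, but not before a nasal consonant → unchanged [u].
/s/ (between /u/ and /u/): no rule targets it → [s].
/u/ — between /s/ and /m/, before a nasal consonant — surfaces as [ũ] (rule 3).
/m/ (between /u/ and /e/) is unaffected → [m].
/e/ — between /m/ and /d/; rule 3 does not apply here → [e].
/d/ — between /e/ and /ɡ/, immediately after a vowel — surfaces as [ð] (rule 2).
/ɡ/ (between /d/ and /e/) is in the target of rule 2 but the environment (immediately after a vowel) is not met → [ɡ].
/e/ (between /ɡ/ and /t/) fails the environment for rule 3, so it stays [e].
/t/ (word-final) fails the environment for rule 1, so it stays [t].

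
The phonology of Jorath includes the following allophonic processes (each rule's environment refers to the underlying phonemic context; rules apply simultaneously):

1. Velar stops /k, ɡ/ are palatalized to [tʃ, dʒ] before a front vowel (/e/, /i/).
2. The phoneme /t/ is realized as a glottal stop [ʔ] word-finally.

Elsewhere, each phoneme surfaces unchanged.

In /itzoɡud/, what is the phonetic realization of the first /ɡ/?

/ɡ/ (between /o/ and /u/) is in the target of rule 1 but the environment (before a front vowel) is not met → [ɡ].

[ɡ]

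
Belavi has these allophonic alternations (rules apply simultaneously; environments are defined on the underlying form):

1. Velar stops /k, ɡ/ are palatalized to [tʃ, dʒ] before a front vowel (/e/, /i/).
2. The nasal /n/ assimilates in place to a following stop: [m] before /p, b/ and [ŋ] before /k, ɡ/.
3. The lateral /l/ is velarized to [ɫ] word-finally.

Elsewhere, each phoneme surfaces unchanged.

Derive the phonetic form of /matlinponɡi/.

/m/ stays [m].
/a/ (between /m/ and /t/): no rule targets it → [a].
/t/ — not in any rule's target class → [t].
/l/ — between /t/ and /i/; rule 3 does not apply here → [l].
/i/ (between /l/ and /n/): no rule targets it → [i].
/n/ — between /i/ and /p/, before a labial or velar stop — surfaces as [m] (rule 2).
/p/ stays [p].
/o/ stays [o].
/n/ meets the environment for rule 2 (before a labial or velar stop) → [ŋ].
/ɡ/ — between /n/ and /i/, before a front vowel — surfaces as [dʒ] (rule 1).
/i/ — not in any rule's target class → [i].

[matlimpoŋdʒi]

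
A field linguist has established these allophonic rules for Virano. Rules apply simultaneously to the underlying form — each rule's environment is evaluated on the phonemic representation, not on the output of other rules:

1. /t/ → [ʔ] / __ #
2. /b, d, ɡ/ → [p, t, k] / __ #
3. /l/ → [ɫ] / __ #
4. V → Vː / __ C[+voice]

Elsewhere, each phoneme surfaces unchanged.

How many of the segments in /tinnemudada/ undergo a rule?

Segments that undergo a rule: /i/ → [iː] (rule 4); /e/ → [eː] (rule 4); /u/ → [uː] (rule 4); /a/ → [aː] (rule 4).
All other segments surface unchanged.

4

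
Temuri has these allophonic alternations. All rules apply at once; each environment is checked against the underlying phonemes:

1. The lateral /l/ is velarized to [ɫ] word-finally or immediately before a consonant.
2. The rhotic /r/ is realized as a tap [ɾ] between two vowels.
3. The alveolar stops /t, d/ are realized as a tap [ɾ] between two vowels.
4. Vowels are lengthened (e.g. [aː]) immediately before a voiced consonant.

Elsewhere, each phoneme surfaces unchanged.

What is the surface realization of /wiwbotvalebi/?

/w/ stays [w].
/i/ (between /w/ and /w/) occurs before a voiced consonant → [iː] by rule 4.
/w/ (between /i/ and /b/): no rule targets it → [w].
/b/ (between /w/ and /o/) is unaffected → [b].
/o/ (between /b/ and /t/) is in the target of rule 4 but the environment (before a voiced consonant) is not met → [o].
/t/ (between /o/ and /v/) is in the target of rule 3 but the environment (between two vowels) is not met → [t].
/v/ — not in any rule's target class → [v].
/a/ — between /v/ and /l/, before a voiced consonant — surfaces as [aː] (rule 4).
/l/ (between /a/ and /e/): rule 1 targets it, but not word-finally or immediately before a consonant → unchanged [l].
/e/ — between /l/ and /b/, before a voiced consonant — surfaces as [eː] (rule 4).
/b/ — not in any rule's target class → [b].
/i/ (word-final) fails the environment for rule 4, so it stays [i].

[wiːwbotvaːleːbi]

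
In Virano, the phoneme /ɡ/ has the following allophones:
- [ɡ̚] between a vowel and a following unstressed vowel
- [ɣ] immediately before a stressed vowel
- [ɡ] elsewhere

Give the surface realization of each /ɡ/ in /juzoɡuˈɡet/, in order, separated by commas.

Occurrence 1 (position 5): between a vowel and a following unstressed vowel → [ɡ̚].
Occurrence 2 (position 7): immediately before a stressed vowel → [ɣ].

[ɡ̚], [ɣ]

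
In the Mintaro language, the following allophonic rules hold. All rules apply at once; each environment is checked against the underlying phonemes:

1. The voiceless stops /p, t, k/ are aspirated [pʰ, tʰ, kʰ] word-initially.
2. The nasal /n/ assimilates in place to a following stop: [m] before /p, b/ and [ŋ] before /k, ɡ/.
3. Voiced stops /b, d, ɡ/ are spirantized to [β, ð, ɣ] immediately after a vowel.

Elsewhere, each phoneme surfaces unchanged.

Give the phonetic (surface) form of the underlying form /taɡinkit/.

[tʰaɣiŋkit]

/t/ (word-initial) occurs word-initially → [tʰ] by rule 1.
Rule 3 applies to /ɡ/ (between /a/ and /i/: immediately after a vowel) → [ɣ].
Rule 2 applies to /n/ (between /i/ and /k/: before a labial or velar stop) → [ŋ].
/k/ (between /n/ and /i/) is in the target of rule 1 but the environment (word-initially) is not met → [k].
/t/ (word-final) fails the environment for rule 1, so it stays [t].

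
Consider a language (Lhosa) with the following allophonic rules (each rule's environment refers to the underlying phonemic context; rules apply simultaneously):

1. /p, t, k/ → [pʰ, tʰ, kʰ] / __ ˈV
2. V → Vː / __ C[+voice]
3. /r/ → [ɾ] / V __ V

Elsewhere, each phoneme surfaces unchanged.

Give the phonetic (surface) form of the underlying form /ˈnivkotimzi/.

[ˈniːvkotiːmzi]

/i/ meets the environment for rule 2 (before a voiced consonant) → [iː].
/k/ — between /v/ and /o/; rule 1 does not apply here → [k].
/o/ — between /k/ and /t/; rule 2 does not apply here → [o].
/t/ (between /o/ and /i/) is in the target of rule 1 but the environment (immediately before a stressed vowel) is not met → [t].
/i/ meets the environment for rule 2 (before a voiced consonant) → [iː].
/i/ (word-final) fails the environment for rule 2, so it stays [i].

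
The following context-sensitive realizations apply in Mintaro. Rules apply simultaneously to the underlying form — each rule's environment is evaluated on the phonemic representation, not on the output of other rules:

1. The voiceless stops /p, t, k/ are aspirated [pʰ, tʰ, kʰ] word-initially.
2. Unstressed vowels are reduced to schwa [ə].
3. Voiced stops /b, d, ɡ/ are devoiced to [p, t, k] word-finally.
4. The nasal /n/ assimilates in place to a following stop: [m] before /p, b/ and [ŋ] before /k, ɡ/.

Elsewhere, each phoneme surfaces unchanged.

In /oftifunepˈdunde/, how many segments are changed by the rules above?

5

Segments that undergo a rule: /o/ → [ə] (rule 2); /i/ → [ə] (rule 2); /u/ → [ə] (rule 2); /e/ → [ə] (rule 2); /e/ → [ə] (rule 2).
All other segments surface unchanged.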